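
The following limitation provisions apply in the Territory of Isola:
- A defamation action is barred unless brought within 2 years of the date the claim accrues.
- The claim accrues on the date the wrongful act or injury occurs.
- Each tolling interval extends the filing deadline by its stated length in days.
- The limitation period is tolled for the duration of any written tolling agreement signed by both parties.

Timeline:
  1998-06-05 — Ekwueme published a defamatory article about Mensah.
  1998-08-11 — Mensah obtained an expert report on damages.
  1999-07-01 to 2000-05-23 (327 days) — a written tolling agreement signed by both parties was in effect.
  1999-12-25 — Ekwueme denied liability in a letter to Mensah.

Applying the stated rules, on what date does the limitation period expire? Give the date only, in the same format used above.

The claim accrued on 1998-06-05, the date of the act.
2 years from 1998-06-05 is 2000-06-05.
The written tolling agreement from 1999-07-01 to 2000-05-23 tolled the period for 327 days, extending the deadline to 2001-04-28.
None of the other events listed affects the running of the period under the stated rules.

2001-04-28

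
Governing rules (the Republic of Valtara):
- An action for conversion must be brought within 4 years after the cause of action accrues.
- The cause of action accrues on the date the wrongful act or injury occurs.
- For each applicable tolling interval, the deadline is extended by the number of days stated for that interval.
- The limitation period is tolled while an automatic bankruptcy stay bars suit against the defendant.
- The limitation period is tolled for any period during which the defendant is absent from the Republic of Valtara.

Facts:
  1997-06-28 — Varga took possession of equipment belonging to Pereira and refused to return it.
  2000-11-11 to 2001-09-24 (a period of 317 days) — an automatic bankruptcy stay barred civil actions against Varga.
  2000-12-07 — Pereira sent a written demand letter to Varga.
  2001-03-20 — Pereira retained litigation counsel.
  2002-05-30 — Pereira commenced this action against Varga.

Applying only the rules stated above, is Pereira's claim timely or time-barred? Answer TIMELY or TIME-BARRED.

The limitation period began to run on 1997-06-28.
Adding the 4 years base period to 1997-06-28 gives a deadline of 2001-06-28, before any tolling.
The automatic bankruptcy stay from 2000-11-11 to 2001-09-24 tolled the period for 317 days, extending the deadline to 2002-05-11.
None of the other events listed affects the running of the period under the stated rules.
Filing on 2002-05-30 missed the 2002-05-11 deadline — the action is time-barred.

TIME-BARRED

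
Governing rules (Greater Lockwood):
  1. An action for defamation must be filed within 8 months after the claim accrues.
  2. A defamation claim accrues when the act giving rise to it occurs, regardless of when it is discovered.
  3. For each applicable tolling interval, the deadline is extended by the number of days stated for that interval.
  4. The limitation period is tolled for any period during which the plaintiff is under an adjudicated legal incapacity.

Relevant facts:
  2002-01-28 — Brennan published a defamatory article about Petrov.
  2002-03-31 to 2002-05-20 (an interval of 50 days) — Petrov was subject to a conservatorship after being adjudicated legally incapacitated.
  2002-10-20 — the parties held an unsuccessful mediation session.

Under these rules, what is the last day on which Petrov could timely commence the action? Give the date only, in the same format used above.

The limitation period began to run on 2002-01-28.
The untolled deadline — 8 months after 2002-01-28 — is 2002-09-28.
Because the plaintiff's legal incapacity ran from 2002-03-31 to 2002-05-20, the deadline is extended by 50 days to 2002-11-17.
The other events in the timeline have no effect on the limitation period under the stated rules.

2002-11-17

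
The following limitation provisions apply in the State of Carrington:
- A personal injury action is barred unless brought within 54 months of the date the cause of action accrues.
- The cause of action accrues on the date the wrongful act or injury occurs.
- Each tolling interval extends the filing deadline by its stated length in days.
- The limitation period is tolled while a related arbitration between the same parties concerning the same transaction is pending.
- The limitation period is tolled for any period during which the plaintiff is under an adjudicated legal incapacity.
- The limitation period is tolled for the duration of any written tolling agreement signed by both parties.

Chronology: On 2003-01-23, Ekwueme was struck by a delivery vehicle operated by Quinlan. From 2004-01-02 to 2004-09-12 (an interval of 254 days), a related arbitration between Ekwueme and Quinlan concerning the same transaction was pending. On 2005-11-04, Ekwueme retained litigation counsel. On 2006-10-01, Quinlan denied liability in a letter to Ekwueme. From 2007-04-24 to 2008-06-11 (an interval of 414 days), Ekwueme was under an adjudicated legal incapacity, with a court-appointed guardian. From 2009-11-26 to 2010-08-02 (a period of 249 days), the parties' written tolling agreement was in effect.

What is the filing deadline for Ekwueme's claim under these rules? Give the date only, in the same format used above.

2009-05-21

The limitation period began to run on 2003-01-23.
Adding the 54 months base period to 2003-01-23 gives a deadline of 2007-07-23, before any tolling.
The period was tolled for 254 days by the pending related arbitration (2004-01-02 to 2004-09-12), pushing the deadline to 2008-04-02.
The plaintiff's legal incapacity from 2007-04-24 to 2008-06-11 tolled the period for 414 days, extending the deadline to 2009-05-21.
The written tolling agreement starting 2009-11-26 came too late — the period had run on 2009-05-21 — and so does not extend the deadline.
The other events in the timeline have no effect on the limitation period under the stated rules.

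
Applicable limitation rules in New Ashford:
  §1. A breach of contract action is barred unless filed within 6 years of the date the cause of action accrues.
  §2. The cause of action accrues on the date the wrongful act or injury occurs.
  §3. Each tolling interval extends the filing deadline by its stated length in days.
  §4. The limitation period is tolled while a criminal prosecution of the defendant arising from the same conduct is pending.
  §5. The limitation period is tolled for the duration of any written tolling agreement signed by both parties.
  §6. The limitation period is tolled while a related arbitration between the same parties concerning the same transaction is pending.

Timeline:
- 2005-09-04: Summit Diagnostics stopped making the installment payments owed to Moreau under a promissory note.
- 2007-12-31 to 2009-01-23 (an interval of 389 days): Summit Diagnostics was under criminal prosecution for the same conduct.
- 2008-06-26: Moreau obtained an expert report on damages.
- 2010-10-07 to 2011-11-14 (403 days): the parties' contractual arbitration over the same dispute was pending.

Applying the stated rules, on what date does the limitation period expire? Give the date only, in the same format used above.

2013-11-04

The claim accrued on 2005-09-04, when the wrongful act occurred.
The untolled deadline — 6 years after 2005-09-04 — is 2011-09-04.
Because the pending criminal prosecution ran from 2007-12-31 to 2009-01-23, the deadline is extended by 389 days to 2012-09-27.
The pending related arbitration from 2010-10-07 to 2011-11-14 tolled the period for 403 days, extending the deadline to 2013-11-04.
Nothing else in the chronology tolls or restarts the period.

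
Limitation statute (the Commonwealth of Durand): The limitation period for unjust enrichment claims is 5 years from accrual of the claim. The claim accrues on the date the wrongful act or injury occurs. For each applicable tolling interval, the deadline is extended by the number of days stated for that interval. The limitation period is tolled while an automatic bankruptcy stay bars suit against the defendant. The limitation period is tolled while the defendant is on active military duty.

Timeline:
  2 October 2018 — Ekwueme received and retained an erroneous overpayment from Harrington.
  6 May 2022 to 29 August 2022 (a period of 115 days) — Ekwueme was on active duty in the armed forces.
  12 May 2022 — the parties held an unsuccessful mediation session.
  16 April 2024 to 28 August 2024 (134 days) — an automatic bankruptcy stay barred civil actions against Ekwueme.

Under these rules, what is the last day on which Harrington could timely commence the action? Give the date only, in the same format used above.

25 January 2024

The claim accrued on 2 October 2018, the date of the act.
The untolled deadline — 5 years after 2 October 2018 — is 2 October 2023.
The period was tolled for 115 days by the defendant's active military service (6 May 2022 to 29 August 2022), pushing the deadline to 25 January 2024.
By the time the automatic bankruptcy stay began on 16 April 2024, the limitation period had already expired on 25 January 2024; that interval cannot revive it.
The other events in the timeline have no effect on the limitation period under the stated rules.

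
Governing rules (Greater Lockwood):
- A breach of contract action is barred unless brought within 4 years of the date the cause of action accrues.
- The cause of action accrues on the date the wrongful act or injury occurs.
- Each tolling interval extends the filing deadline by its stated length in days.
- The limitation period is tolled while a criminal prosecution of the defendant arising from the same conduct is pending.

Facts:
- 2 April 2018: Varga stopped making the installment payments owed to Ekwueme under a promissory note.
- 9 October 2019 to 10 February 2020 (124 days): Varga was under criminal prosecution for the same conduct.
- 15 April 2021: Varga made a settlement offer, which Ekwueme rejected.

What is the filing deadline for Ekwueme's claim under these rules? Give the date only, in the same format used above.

The cause of action accrued on 2 April 2018, the date of the act.
The untolled deadline — 4 years after 2 April 2018 — is 2 April 2022.
The period was tolled for 124 days by the pending criminal prosecution (9 October 2019 to 10 February 2020), pushing the deadline to 4 August 2022.
Nothing else in the chronology tolls or restarts the period.

4 August 2022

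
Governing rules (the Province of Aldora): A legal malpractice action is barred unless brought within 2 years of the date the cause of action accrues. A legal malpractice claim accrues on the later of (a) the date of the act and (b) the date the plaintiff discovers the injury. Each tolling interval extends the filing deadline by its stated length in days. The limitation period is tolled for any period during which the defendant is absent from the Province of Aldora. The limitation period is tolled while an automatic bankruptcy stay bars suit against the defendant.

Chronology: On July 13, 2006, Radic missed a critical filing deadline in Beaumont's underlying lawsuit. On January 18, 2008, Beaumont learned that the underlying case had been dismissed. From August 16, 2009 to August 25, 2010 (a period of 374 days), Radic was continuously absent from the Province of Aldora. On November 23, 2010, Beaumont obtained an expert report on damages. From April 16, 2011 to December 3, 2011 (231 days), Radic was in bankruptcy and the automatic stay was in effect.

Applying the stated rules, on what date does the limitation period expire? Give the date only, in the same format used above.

January 27, 2011

Taking the later of the act (July 13, 2006) and discovery (January 18, 2008), the claim accrued on January 18, 2008.
Adding the 2 years base period to January 18, 2008 gives a deadline of January 18, 2010, before any tolling.
The defendant's absence from the jurisdiction from August 16, 2009 to August 25, 2010 tolled the period for 374 days, extending the deadline to January 27, 2011.
The automatic bankruptcy stay starting April 16, 2011 came too late — the period had run on January 27, 2011 — and so does not extend the deadline.
Nothing else in the chronology tolls or restarts the period.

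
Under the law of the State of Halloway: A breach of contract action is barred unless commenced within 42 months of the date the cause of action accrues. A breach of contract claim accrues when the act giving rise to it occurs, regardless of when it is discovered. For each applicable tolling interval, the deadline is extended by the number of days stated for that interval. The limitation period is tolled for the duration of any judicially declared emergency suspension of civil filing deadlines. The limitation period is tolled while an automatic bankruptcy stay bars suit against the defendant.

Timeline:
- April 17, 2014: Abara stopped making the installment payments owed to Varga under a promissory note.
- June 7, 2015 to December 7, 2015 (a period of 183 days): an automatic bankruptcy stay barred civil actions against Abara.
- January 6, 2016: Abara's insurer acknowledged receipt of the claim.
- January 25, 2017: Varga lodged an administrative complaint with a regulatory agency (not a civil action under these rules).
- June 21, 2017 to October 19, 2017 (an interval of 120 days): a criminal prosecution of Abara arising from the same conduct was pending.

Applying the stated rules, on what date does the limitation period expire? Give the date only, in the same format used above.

The claim accrued on April 17, 2014, when the wrongful act occurred.
42 months from April 17, 2014 is October 17, 2017.
The automatic bankruptcy stay from June 7, 2015 to December 7, 2015 tolled the period for 183 days, extending the deadline to April 18, 2018.
Although a criminal prosecution ran from June 21, 2017 to October 19, 2017, the stated rules do not make that a tolling event, so it is disregarded.
Nothing else in the chronology tolls or restarts the period.

April 18, 2018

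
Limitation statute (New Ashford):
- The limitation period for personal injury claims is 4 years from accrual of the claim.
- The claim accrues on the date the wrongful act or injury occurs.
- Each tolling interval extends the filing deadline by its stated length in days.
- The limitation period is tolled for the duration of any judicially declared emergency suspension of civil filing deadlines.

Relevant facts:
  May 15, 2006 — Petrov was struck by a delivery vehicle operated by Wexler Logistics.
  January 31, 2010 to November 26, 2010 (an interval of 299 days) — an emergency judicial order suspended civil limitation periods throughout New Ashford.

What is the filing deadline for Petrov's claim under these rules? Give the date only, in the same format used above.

March 10, 2011

The claim accrued on May 15, 2006, when the wrongful act occurred.
The untolled deadline — 4 years after May 15, 2006 — is May 15, 2010.
The emergency suspension of filing deadlines from January 31, 2010 to November 26, 2010 tolled the period for 299 days, extending the deadline to March 10, 2011.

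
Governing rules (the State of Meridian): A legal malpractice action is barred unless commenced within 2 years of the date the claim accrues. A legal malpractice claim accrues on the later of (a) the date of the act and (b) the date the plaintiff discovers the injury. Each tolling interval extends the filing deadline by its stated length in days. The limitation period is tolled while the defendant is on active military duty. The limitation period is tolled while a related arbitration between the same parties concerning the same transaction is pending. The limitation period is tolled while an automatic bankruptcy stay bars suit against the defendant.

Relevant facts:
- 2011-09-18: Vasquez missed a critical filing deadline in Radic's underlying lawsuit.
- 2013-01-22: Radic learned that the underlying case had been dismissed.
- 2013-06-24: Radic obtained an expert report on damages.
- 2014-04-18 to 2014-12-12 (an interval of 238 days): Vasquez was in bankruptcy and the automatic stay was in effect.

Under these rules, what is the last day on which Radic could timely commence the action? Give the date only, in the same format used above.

Because discovery on 2013-01-22 post-dates the 2011-09-18 act, accrual under the later-of rule falls on 2013-01-22.
The untolled deadline — 2 years after 2013-01-22 — is 2015-01-22.
The period was tolled for 238 days by the automatic bankruptcy stay (2014-04-18 to 2014-12-12), pushing the deadline to 2015-09-17.
The other events in the timeline have no effect on the limitation period under the stated rules.

2015-09-17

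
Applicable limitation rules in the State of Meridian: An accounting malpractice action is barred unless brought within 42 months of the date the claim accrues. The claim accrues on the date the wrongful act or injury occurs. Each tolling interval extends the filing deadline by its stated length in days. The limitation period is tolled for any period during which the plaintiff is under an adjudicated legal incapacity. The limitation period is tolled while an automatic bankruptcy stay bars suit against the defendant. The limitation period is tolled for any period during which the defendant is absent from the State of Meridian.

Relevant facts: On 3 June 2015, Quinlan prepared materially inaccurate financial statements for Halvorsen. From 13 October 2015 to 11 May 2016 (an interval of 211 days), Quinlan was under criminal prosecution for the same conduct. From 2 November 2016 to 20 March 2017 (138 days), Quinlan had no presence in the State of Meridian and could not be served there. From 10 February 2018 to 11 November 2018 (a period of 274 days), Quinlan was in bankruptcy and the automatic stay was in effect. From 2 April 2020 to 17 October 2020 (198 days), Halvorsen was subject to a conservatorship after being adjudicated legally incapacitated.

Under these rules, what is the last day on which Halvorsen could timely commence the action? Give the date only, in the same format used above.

The limitation period began to run on 3 June 2015.
42 months from 3 June 2015 is 3 December 2018.
The defendant's absence from the jurisdiction from 2 November 2016 to 20 March 2017 tolled the period for 138 days, extending the deadline to 20 April 2019.
The period was tolled for 274 days by the automatic bankruptcy stay (10 February 2018 to 11 November 2018), pushing the deadline to 19 January 2020.
The plaintiff's legal incapacity starting 2 April 2020 came too late — the period had run on 19 January 2020 — and so does not extend the deadline.
Although a criminal prosecution ran from 13 October 2015 to 11 May 2016, the stated rules do not make that a tolling event, so it is disregarded.

19 January 2020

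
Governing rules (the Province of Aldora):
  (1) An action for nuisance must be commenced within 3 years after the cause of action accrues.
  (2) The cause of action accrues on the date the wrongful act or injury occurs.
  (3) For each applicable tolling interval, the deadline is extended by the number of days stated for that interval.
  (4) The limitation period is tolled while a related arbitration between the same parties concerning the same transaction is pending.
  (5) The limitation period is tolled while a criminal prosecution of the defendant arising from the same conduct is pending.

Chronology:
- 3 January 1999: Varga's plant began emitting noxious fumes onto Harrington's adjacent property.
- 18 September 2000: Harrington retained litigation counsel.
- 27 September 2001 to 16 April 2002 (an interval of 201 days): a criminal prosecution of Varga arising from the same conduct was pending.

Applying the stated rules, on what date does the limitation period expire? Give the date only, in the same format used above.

The claim accrued on 3 January 1999, when the wrongful act occurred.
Adding the 3 years base period to 3 January 1999 gives a deadline of 3 January 2002, before any tolling.
The period was tolled for 201 days by the pending criminal prosecution (27 September 2001 to 16 April 2002), pushing the deadline to 23 July 2002.
The other events in the timeline have no effect on the limitation period under the stated rules.

23 July 2002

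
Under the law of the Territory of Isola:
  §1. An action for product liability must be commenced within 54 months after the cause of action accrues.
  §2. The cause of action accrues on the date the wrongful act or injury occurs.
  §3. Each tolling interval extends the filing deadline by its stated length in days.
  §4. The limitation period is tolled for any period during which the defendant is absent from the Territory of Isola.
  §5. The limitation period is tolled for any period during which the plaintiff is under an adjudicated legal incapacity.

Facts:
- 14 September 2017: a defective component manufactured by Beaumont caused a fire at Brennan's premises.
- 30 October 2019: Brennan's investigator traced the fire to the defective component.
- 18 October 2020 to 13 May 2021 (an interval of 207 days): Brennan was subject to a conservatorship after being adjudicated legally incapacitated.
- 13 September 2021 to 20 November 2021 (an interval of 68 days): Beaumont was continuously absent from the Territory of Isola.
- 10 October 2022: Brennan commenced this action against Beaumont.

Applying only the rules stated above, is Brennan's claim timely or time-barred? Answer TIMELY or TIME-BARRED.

TIMELY

The claim accrued on 14 September 2017, when the wrongful act occurred; under the stated occurrence rule the 30 October 2019 discovery does not delay accrual.
54 months from 14 September 2017 is 14 March 2022.
The plaintiff's legal incapacity from 18 October 2020 to 13 May 2021 tolled the period for 207 days, extending the deadline to 7 October 2022.
The period was tolled for 68 days by the defendant's absence from the jurisdiction (13 September 2021 to 20 November 2021), pushing the deadline to 14 December 2022.
Brennan filed on 10 October 2022, before the 14 December 2022 deadline, so the action is timely.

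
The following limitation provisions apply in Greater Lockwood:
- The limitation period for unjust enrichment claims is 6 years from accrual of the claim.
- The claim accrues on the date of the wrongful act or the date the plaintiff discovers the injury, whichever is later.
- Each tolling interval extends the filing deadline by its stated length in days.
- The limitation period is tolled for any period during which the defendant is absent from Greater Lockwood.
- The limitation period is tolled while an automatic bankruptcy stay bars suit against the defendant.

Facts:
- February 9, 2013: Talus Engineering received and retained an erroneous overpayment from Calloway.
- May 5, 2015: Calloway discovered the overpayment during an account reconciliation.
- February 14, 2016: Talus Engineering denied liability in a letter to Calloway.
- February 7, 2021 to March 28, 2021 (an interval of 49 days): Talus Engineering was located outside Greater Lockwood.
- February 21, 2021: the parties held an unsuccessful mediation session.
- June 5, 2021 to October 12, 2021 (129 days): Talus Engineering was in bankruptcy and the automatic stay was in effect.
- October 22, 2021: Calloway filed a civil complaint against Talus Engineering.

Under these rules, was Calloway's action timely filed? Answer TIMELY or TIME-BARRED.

Taking the later of the act (February 9, 2013) and discovery (May 5, 2015), the claim accrued on May 5, 2015.
The untolled deadline — 6 years after May 5, 2015 — is May 5, 2021.
The defendant's absence from the jurisdiction from February 7, 2021 to March 28, 2021 tolled the period for 49 days, extending the deadline to June 23, 2021.
The automatic bankruptcy stay from June 5, 2021 to October 12, 2021 tolled the period for 129 days, extending the deadline to October 30, 2021.
The other events in the timeline have no effect on the limitation period under the stated rules.
Filing on October 22, 2021 beat the October 30, 2021 deadline — the action is timely.

TIMELY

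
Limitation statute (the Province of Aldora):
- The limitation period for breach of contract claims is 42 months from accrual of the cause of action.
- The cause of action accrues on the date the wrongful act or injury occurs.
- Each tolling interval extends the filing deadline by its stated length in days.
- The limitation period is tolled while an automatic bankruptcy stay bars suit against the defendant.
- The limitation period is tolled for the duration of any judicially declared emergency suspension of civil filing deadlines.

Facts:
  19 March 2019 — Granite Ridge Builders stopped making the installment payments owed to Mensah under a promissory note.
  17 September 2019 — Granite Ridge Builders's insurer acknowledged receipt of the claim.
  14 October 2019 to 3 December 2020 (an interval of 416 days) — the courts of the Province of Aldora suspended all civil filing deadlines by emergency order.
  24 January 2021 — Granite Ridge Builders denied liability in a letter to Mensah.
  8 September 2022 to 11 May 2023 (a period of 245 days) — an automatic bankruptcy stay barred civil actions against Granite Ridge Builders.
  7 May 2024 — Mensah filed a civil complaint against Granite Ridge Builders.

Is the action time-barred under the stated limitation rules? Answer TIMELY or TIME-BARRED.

The cause of action accrued on 19 March 2019, the date of the act.
Adding the 42 months base period to 19 March 2019 gives a deadline of 19 September 2022, before any tolling.
The emergency suspension of filing deadlines from 14 October 2019 to 3 December 2020 tolled the period for 416 days, extending the deadline to 9 November 2023.
The period was tolled for 245 days by the automatic bankruptcy stay (8 September 2022 to 11 May 2023), pushing the deadline to 11 July 2024.
None of the other events listed affects the running of the period under the stated rules.
Filing on 7 May 2024 beat the 11 July 2024 deadline — the action is timely.

TIMELY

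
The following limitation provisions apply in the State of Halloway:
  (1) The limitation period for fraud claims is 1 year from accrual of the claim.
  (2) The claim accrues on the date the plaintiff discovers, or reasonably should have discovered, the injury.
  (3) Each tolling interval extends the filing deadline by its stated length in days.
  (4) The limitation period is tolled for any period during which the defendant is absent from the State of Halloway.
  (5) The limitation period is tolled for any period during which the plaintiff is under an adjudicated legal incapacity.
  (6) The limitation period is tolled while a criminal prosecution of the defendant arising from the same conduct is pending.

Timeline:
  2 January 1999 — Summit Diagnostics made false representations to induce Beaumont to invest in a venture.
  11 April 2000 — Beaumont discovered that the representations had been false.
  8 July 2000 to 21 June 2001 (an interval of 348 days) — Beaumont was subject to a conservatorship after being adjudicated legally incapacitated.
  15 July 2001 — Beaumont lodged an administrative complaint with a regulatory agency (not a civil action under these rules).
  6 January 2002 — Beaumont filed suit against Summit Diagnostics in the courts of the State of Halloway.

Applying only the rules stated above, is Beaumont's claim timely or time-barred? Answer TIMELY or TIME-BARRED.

Under the discovery rule, the claim accrued on 11 April 2000, when Beaumont discovered the injury — not on the 2 January 1999 date of the underlying act.
Adding the 1 year base period to 11 April 2000 gives a deadline of 11 April 2001, before any tolling.
The period was tolled for 348 days by the plaintiff's legal incapacity (8 July 2000 to 21 June 2001), pushing the deadline to 25 March 2002.
None of the other events listed affects the running of the period under the stated rules.
Beaumont filed on 6 January 2002, before the 25 March 2002 deadline, so the action is timely.

TIMELY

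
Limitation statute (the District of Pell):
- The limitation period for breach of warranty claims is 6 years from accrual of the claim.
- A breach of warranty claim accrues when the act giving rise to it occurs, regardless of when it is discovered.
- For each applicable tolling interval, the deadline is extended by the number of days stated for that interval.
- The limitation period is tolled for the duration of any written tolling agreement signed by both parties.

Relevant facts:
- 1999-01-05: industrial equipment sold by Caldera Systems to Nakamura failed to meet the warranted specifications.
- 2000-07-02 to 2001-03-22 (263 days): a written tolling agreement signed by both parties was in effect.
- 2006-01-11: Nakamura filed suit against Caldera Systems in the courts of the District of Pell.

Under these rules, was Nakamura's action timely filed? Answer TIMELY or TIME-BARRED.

TIME-BARRED

The claim accrued on 1999-01-05, the date of the act.
The untolled deadline — 6 years after 1999-01-05 — is 2005-01-05.
The period was tolled for 263 days by the written tolling agreement (2000-07-02 to 2001-03-22), pushing the deadline to 2005-09-25.
Nakamura filed on 2006-01-11, after the 2005-09-25 deadline, so the action is time-barred.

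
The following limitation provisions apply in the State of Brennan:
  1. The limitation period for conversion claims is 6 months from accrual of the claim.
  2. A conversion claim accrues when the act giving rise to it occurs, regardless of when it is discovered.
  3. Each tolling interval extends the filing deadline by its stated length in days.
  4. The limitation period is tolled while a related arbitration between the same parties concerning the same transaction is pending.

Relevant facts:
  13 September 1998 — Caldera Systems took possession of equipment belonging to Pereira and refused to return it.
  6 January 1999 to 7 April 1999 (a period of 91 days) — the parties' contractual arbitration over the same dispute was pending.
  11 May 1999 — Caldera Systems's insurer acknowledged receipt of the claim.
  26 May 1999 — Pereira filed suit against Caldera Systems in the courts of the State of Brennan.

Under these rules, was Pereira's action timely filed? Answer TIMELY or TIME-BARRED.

TIMELY

The limitation period began to run on 13 September 1998.
6 months from 13 September 1998 is 13 March 1999.
Because the pending related arbitration ran from 6 January 1999 to 7 April 1999, the deadline is extended by 91 days to 12 June 1999.
Nothing else in the chronology tolls or restarts the period.
Filing on 26 May 1999 beat the 12 June 1999 deadline — the action is timely.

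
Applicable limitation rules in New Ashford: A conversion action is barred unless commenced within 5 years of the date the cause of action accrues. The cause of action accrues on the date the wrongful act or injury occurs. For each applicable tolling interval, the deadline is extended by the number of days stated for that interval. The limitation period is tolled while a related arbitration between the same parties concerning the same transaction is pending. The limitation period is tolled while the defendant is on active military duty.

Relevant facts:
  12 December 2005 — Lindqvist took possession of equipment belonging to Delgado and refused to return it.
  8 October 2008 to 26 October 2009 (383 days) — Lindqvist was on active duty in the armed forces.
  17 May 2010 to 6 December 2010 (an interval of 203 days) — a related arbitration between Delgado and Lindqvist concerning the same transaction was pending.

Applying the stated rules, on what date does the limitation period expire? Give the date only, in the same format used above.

The cause of action accrued on 12 December 2005, the date of the act.
The untolled deadline — 5 years after 12 December 2005 — is 12 December 2010.
Because the defendant's active military service ran from 8 October 2008 to 26 October 2009, the deadline is extended by 383 days to 30 December 2011.
The pending related arbitration from 17 May 2010 to 6 December 2010 tolled the period for 203 days, extending the deadline to 20 July 2012.

20 July 2012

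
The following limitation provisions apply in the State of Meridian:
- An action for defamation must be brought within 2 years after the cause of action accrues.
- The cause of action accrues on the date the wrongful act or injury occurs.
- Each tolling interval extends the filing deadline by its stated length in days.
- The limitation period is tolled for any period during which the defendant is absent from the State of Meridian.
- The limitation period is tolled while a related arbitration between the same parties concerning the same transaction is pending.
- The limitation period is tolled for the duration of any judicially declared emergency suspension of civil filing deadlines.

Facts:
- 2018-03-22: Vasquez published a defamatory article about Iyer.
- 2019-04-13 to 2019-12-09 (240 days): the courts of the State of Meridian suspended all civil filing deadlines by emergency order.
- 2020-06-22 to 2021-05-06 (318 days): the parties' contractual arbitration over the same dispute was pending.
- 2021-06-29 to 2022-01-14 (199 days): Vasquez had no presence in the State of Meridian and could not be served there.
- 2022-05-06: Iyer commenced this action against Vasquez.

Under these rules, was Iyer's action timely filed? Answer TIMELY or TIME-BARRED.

The cause of action accrued on 2018-03-22, the date of the act.
2 years from 2018-03-22 is 2020-03-22.
Because the emergency suspension of filing deadlines ran from 2019-04-13 to 2019-12-09, the deadline is extended by 240 days to 2020-11-17.
Because the pending related arbitration ran from 2020-06-22 to 2021-05-06, the deadline is extended by 318 days to 2021-10-01.
The period was tolled for 199 days by the defendant's absence from the jurisdiction (2021-06-29 to 2022-01-14), pushing the deadline to 2022-04-18.
Iyer filed on 2022-05-06, after the 2022-04-18 deadline, so the action is time-barred.

TIME-BARRED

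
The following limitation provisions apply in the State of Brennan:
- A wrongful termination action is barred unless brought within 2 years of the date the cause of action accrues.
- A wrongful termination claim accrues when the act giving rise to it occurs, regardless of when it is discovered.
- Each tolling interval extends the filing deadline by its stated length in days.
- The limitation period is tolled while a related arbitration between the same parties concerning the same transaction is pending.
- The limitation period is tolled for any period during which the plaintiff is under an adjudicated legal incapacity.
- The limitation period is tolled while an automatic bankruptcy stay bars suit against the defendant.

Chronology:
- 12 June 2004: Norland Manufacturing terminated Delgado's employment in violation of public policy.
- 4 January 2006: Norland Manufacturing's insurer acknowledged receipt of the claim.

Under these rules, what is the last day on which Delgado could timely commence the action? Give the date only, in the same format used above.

The claim accrued on 12 June 2004, when the wrongful act occurred.
2 years from 12 June 2004 is 12 June 2006.
The other events in the timeline have no effect on the limitation period under the stated rules.

12 June 2006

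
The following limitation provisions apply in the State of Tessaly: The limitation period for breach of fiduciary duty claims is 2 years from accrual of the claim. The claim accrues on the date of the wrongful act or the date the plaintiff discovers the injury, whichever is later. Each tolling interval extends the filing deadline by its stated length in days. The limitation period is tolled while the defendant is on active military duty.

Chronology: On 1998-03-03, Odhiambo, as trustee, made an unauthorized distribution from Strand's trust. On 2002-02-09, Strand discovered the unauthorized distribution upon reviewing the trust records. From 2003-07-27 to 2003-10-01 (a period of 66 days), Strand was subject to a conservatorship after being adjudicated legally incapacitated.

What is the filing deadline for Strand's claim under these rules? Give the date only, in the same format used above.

2004-02-09

Because discovery on 2002-02-09 post-dates the 1998-03-03 act, accrual under the later-of rule falls on 2002-02-09.
2 years from 2002-02-09 is 2004-02-09.
The plaintiff's legal incapacity from 2003-07-27 to 2003-10-01 does not toll the period, because no stated rule makes the plaintiff's incapacity a tolling event.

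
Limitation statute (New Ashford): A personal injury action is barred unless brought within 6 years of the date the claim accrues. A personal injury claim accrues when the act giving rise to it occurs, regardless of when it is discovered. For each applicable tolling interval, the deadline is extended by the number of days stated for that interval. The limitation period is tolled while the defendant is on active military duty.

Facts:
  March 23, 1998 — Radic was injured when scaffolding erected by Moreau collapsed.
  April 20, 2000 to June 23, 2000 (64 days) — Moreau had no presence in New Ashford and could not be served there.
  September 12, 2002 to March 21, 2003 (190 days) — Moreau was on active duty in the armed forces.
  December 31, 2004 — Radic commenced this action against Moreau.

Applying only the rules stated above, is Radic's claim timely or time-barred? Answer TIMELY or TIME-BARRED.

TIME-BARRED

The claim accrued on March 23, 1998, when the wrongful act occurred.
Adding the 6 years base period to March 23, 1998 gives a deadline of March 23, 2004, before any tolling.
The period was tolled for 190 days by the defendant's active military service (September 12, 2002 to March 21, 2003), pushing the deadline to September 29, 2004.
Although the defendant's absence ran from April 20, 2000 to June 23, 2000, the stated rules do not make that a tolling event, so it is disregarded.
Filing on December 31, 2004 missed the September 29, 2004 deadline — the action is time-barred.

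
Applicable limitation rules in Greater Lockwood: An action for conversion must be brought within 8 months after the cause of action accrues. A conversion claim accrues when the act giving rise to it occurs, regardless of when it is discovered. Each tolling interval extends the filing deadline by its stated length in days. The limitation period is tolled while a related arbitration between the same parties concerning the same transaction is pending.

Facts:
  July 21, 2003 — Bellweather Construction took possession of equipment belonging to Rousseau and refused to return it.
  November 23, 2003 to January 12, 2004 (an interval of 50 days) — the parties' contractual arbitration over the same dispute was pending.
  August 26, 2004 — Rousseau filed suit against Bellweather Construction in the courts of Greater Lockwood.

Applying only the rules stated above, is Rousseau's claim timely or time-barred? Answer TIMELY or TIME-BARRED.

TIME-BARRED

The claim accrued on July 21, 2003, when the wrongful act occurred.
The untolled deadline — 8 months after July 21, 2003 — is March 21, 2004.
The period was tolled for 50 days by the pending related arbitration (November 23, 2003 to January 12, 2004), pushing the deadline to May 10, 2004.
Filing on August 26, 2004 missed the May 10, 2004 deadline — the action is time-barred.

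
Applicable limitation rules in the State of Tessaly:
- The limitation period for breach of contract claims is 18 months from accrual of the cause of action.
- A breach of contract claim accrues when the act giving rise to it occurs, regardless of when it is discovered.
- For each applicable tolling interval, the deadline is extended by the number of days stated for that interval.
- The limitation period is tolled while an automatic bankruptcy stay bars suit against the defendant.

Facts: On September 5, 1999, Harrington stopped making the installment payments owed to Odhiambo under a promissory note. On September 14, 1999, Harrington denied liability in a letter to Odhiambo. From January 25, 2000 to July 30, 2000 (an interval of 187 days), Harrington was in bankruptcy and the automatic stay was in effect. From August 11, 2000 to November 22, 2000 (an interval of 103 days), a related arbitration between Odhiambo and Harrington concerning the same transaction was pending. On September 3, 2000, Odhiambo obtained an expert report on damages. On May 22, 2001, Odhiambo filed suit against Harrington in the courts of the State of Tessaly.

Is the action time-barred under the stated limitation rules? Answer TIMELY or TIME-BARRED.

TIMELY

The claim accrued on September 5, 1999, when the wrongful act occurred.
Adding the 18 months base period to September 5, 1999 gives a deadline of March 5, 2001, before any tolling.
Because the automatic bankruptcy stay ran from January 25, 2000 to July 30, 2000, the deadline is extended by 187 days to September 8, 2001.
Although a pending arbitration ran from August 11, 2000 to November 22, 2000, the stated rules do not make that a tolling event, so it is disregarded.
None of the other events listed affects the running of the period under the stated rules.
Filing on May 22, 2001 beat the September 8, 2001 deadline — the action is timely.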